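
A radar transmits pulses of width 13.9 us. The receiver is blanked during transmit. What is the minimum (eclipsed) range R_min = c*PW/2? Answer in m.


R_min = 3e8 * 13.9e-6 / 2 = 2085.0 m

2085.0 m


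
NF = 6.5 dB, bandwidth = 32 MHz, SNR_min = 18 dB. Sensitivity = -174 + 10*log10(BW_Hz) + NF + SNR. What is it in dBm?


10*log10(32000000.0) = 75.05
S = -174 + 75.05 + 6.5 + 18 = -74.4 dBm

-74.4 dBm


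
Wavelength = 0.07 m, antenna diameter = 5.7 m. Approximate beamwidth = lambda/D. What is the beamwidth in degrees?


BW_rad = 0.07 / 5.7 = 0.012281
BW_deg = 0.7 degrees

0.7 degrees


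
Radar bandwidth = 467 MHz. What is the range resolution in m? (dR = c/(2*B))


dR = 3e8 / (2 * 467000000.0) = 0.32 m

0.32 m


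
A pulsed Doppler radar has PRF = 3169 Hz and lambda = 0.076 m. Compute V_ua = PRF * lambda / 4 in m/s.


V_ua = 3169 * 0.076 / 4 = 60.2 m/s

60.2 m/s


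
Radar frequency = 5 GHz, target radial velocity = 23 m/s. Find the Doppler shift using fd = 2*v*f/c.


fd = 2 * 23 * 5000000000.0 / 3e8 = 766.7 Hz

766.7 Hz


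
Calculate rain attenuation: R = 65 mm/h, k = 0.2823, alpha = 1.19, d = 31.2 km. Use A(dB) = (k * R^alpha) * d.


gamma = 0.2823 * 65^1.19 = 40.558116 dB/km
A = 40.558116 * 31.2 = 1265.41 dB

1265.41 dB


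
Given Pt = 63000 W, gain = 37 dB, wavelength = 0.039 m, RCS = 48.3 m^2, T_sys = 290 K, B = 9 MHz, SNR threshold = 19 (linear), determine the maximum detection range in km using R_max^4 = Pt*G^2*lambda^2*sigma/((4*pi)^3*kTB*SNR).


G_lin = 10^(37/10) = 5011.872336
R^4 = 63000 * 5011.872336^2 * 0.039^2 * 48.3 / ((4*pi)^3 * 1.38e-23 * 290 * 9000000.0 * 19)
R^4 = 8.5608e19 m^4
R_max = (8.5608e19)^(1/4) = 96189.7 m = 96.2 km

96.2 km


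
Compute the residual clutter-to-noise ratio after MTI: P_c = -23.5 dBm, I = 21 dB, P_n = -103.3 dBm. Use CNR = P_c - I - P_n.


CNR = -23.5 - 21 - (-103.3) = 58.8 dB

58.8 dB


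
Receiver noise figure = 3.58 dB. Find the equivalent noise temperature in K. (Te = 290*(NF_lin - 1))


NF_lin = 10^(3.58/10) = 2.280342
Te = 290 * (2.280342 - 1) = 371.3 K

371.3 K


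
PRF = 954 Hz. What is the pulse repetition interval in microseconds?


PRI = 1/954 = 0.001048218 s = 1048.2 us

1048.2 us


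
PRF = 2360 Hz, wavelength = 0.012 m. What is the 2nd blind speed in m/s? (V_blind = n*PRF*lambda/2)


V_blind = 2 * 2360 * 0.012 / 2 = 28.3 m/s

28.3 m/s


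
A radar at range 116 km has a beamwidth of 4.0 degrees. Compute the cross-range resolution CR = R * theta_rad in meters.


BW_rad = 0.06981317
CR = 116000 * 0.06981317 = 8098.3 m

8098.3 m


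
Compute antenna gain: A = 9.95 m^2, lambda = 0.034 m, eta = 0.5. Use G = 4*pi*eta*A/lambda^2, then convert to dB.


G_linear = 4*pi*0.5*9.95/0.034^2 = 54081.05
G_dB = 10*log10(54081.05) = 47.3 dB

47.3 dB


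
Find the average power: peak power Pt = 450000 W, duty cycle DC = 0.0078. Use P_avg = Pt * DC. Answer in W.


P_avg = 450000 * 0.0078 = 3510.0 W

3510.0 W


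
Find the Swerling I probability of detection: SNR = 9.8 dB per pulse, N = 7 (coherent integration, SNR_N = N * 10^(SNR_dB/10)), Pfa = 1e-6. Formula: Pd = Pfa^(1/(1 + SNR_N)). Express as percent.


SNR_lin = 10^(9.8/10) = 9.54993
SNR_N = 7 * 9.54993 = 66.84951
1/(1 + SNR_N) = 1/67.84951 = 0.0147385
Pd = (1e-6)^0.0147385 = 0.81577
Pd = 81.6%

81.6%


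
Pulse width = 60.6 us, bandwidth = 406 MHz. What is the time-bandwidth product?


TBP = 60.6 * 406 = 24603.6

24603.6


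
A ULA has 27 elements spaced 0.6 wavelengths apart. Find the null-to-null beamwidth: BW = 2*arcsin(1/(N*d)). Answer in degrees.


1/(N*d) = 1/(27*0.6) = 0.061728
BW = 2*arcsin(0.061728) = 7.1 degrees

7.1 degrees


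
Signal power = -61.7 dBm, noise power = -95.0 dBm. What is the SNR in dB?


SNR = -61.7 - (-95.0) = 33.3 dB

33.3 dB


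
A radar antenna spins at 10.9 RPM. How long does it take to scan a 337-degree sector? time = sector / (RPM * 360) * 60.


t = 337 / (10.9 * 360) * 60 = 5.15 s

5.15 s


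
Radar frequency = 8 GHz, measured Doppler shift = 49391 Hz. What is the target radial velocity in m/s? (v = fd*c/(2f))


v = 49391 * 3e8 / (2 * 8000000000.0) = 926.1 m/s

926.1 m/s


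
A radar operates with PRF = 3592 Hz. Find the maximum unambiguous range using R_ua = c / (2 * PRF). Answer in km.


R_ua = 3e8 / (2 * 3592) = 41759.5 m = 41.8 km

41.8 km


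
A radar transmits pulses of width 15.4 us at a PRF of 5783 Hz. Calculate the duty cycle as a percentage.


DC = 15.4e-6 * 5783 * 100 = 8.91%

8.91%


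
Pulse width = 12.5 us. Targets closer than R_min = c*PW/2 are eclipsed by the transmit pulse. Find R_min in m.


R_min = 3e8 * 12.5e-6 / 2 = 1875.0 m

1875.0 m


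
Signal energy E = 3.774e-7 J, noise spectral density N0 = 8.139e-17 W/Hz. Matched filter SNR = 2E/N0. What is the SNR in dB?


SNR_lin = 2 * 3.774e-7 / 8.139e-17 = 9.274e9
SNR_dB = 10*log10(9.274e9) = 99.7 dB

99.7 dB


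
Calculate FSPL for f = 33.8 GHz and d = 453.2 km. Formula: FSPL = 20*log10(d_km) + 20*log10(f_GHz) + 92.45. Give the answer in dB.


20*log10(453.2) = 53.13
20*log10(33.8) = 30.58
FSPL = 176.2 dB

176.2 dB


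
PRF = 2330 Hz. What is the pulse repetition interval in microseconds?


PRI = 1/2330 = 0.0004291845 s = 429.2 us

429.2 us


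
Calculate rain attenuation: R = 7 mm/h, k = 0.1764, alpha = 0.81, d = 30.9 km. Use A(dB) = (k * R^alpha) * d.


gamma = 0.1764 * 7^0.81 = 0.853155 dB/km
A = 0.853155 * 30.9 = 26.36 dB

26.36 dB


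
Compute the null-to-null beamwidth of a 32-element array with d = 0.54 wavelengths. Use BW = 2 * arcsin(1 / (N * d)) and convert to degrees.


1/(N*d) = 1/(32*0.54) = 0.05787
BW = 2*arcsin(0.05787) = 6.6 degrees

6.6 degrees


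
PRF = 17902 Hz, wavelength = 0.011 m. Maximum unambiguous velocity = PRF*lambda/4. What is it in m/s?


V_ua = 17902 * 0.011 / 4 = 49.2 m/s

49.2 m/s


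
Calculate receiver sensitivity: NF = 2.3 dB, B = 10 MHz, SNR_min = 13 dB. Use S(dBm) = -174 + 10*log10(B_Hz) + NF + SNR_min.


10*log10(10000000.0) = 70.0
S = -174 + 70.0 + 2.3 + 13 = -88.7 dBm

-88.7 dBm


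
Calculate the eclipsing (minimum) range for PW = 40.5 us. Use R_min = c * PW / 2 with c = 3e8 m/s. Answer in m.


R_min = 3e8 * 40.5e-6 / 2 = 6075.0 m

6075.0 m


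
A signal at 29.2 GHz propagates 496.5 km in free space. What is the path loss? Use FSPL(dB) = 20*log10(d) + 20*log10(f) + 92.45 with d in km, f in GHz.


20*log10(496.5) = 53.92
20*log10(29.2) = 29.31
FSPL = 175.7 dB

175.7 dB


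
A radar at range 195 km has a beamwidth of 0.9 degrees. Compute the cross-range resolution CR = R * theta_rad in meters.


BW_rad = 0.015707963
CR = 195000 * 0.015707963 = 3063.1 m

3063.1 m


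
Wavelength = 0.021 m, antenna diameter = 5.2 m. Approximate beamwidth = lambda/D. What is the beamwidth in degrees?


BW_rad = 0.021 / 5.2 = 0.004038
BW_deg = 0.23 degrees

0.23 degrees


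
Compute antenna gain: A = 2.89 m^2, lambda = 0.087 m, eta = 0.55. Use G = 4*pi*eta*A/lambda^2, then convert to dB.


G_linear = 4*pi*0.55*2.89/0.087^2 = 2638.95
G_dB = 10*log10(2638.95) = 34.2 dB

34.2 dB


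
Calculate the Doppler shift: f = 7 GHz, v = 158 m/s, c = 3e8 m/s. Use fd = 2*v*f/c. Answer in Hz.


fd = 2 * 158 * 7000000000.0 / 3e8 = 7373.3 Hz

7373.3 Hz


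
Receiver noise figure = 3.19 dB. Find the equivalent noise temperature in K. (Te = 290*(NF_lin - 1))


NF_lin = 10^(3.19/10) = 2.084491
Te = 290 * (2.084491 - 1) = 314.5 K

314.5 K


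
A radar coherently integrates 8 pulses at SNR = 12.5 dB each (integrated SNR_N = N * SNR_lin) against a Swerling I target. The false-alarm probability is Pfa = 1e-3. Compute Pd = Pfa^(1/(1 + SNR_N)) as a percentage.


SNR_lin = 10^(12.5/10) = 17.78279
SNR_N = 8 * 17.78279 = 142.26232
1/(1 + SNR_N) = 1/143.26232 = 0.0069802
Pd = (1e-3)^0.0069802 = 0.95293
Pd = 95.3%

95.3%


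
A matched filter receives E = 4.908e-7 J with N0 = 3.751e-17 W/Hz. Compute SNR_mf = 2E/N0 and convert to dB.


SNR_lin = 2 * 4.908e-7 / 3.751e-17 = 2.617e10
SNR_dB = 10*log10(2.617e10) = 104.2 dB

104.2 dB


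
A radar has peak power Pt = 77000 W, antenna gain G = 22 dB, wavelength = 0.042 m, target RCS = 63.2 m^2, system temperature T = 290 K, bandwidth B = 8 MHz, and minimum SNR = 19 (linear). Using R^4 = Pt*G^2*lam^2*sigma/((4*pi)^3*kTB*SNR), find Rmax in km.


G_lin = 10^(22/10) = 158.489319
R^4 = 77000 * 158.489319^2 * 0.042^2 * 63.2 / ((4*pi)^3 * 1.38e-23 * 290 * 8000000.0 * 19)
R^4 = 1.78631e17 m^4
R_max = (1.78631e17)^(1/4) = 20558.4 m = 20.6 km

20.6 km


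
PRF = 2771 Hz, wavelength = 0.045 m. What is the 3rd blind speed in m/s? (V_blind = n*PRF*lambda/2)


V_blind = 3 * 2771 * 0.045 / 2 = 187.0 m/s

187.0 m/s


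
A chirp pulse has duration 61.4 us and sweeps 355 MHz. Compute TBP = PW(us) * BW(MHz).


TBP = 61.4 * 355 = 21797.0

21797.0


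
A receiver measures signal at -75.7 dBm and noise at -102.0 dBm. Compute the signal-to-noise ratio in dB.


SNR = -75.7 - (-102.0) = 26.3 dB

26.3 dB


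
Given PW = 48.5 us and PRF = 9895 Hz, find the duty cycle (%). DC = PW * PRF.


DC = 48.5e-6 * 9895 * 100 = 47.99%

47.99%


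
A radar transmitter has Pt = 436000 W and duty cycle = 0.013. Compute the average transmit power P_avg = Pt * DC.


P_avg = 436000 * 0.013 = 5668.0 W

5668.0 W


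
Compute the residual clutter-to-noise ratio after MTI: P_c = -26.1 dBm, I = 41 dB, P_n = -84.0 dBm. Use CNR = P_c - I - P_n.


CNR = -26.1 - 41 - (-84.0) = 16.9 dB

16.9 dB


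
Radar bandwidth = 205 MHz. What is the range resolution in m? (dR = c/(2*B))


dR = 3e8 / (2 * 205000000.0) = 0.73 m

0.73 m


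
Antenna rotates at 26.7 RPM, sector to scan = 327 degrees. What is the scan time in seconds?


t = 327 / (26.7 * 360) * 60 = 2.04 s

2.04 s


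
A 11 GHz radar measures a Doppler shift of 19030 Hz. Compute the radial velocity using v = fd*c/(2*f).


v = 19030 * 3e8 / (2 * 11000000000.0) = 259.5 m/s

259.5 m/s


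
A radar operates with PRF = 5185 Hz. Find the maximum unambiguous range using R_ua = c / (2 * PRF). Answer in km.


R_ua = 3e8 / (2 * 5185) = 28929.6 m = 28.9 km

28.9 km


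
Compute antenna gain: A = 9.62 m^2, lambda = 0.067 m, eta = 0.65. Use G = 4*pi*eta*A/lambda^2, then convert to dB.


G_linear = 4*pi*0.65*9.62/0.067^2 = 17504.46
G_dB = 10*log10(17504.46) = 42.4 dB

42.4 dB


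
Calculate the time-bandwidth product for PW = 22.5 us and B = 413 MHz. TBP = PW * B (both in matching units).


TBP = 22.5 * 413 = 9292.5

9292.5


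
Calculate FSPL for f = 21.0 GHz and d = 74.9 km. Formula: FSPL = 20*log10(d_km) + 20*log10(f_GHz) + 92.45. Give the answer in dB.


20*log10(74.9) = 37.49
20*log10(21.0) = 26.44
FSPL = 156.4 dB

156.4 dB


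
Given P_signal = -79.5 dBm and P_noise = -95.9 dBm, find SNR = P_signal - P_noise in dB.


SNR = -79.5 - (-95.9) = 16.4 dB

16.4 dB


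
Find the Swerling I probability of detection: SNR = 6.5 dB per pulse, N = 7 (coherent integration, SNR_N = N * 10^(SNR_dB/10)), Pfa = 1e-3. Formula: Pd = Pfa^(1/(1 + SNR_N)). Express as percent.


SNR_lin = 10^(6.5/10) = 4.46684
SNR_N = 7 * 4.46684 = 31.26788
1/(1 + SNR_N) = 1/32.26788 = 0.0309906
Pd = (1e-3)^0.0309906 = 0.80729
Pd = 80.7%

80.7%


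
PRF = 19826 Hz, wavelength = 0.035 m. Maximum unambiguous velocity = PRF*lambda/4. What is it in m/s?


V_ua = 19826 * 0.035 / 4 = 173.5 m/s

173.5 m/s


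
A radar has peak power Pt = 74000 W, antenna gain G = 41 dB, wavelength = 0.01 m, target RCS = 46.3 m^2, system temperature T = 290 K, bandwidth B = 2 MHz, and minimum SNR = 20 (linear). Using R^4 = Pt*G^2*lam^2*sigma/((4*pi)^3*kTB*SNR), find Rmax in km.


G_lin = 10^(41/10) = 12589.254118
R^4 = 74000 * 12589.254118^2 * 0.01^2 * 46.3 / ((4*pi)^3 * 1.38e-23 * 290 * 2000000.0 * 20)
R^4 = 1.70941e20 m^4
R_max = (1.70941e20)^(1/4) = 114343.5 m = 114.3 km

114.3 km


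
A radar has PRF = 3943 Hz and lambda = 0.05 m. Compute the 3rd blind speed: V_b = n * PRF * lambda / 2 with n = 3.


V_blind = 3 * 3943 * 0.05 / 2 = 295.7 m/s

295.7 m/s


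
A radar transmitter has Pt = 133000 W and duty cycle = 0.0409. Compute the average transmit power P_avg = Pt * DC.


P_avg = 133000 * 0.0409 = 5439.7 W

5439.7 W


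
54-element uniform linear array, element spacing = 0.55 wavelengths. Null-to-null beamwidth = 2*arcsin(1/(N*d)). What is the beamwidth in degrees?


1/(N*d) = 1/(54*0.55) = 0.03367
BW = 2*arcsin(0.03367) = 3.9 degrees

3.9 degrees


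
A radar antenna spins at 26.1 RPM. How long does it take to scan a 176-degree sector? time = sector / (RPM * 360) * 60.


t = 176 / (26.1 * 360) * 60 = 1.12 s

1.12 s


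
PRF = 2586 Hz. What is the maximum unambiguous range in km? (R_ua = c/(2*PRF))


R_ua = 3e8 / (2 * 2586) = 58004.6 m = 58.0 km

58.0 km


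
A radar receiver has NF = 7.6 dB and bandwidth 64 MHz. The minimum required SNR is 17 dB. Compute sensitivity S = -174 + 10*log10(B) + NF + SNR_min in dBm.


10*log10(64000000.0) = 78.06
S = -174 + 78.06 + 7.6 + 17 = -71.3 dBm

-71.3 dBm


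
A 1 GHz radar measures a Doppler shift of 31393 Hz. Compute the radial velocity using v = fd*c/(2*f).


v = 31393 * 3e8 / (2 * 1000000000.0) = 4709.0 m/s

4709.0 m/s


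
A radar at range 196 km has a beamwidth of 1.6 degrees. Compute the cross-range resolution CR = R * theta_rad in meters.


BW_rad = 0.027925268
CR = 196000 * 0.027925268 = 5473.4 m

5473.4 m


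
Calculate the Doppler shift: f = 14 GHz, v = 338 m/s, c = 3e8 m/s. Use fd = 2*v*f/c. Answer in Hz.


fd = 2 * 338 * 14000000000.0 / 3e8 = 31546.7 Hz

31546.7 Hz


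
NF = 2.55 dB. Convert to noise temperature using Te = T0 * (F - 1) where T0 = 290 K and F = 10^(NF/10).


NF_lin = 10^(2.55/10) = 1.798871
Te = 290 * (1.798871 - 1) = 231.7 K

231.7 K


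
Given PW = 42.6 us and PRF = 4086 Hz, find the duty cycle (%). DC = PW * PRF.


DC = 42.6e-6 * 4086 * 100 = 17.41%

17.41%


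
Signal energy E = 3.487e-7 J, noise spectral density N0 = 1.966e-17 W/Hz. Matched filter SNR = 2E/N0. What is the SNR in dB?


SNR_lin = 2 * 3.487e-7 / 1.966e-17 = 3.547e10
SNR_dB = 10*log10(3.547e10) = 105.5 dB

105.5 dB


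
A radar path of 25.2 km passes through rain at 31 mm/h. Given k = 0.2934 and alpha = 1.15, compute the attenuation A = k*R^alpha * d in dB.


gamma = 0.2934 * 31^1.15 = 15.223905 dB/km
A = 15.223905 * 25.2 = 383.64 dB

383.64 dB


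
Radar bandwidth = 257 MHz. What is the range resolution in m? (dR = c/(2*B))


dR = 3e8 / (2 * 257000000.0) = 0.58 m

0.58 m


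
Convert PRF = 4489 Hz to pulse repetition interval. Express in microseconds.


PRI = 1/4489 = 0.0002227668 s = 222.8 us

222.8 us


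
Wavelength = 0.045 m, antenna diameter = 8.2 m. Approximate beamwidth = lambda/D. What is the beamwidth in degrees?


BW_rad = 0.045 / 8.2 = 0.005488
BW_deg = 0.31 degrees

0.31 degrees


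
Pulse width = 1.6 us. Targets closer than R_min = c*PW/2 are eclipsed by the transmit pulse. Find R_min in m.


R_min = 3e8 * 1.6e-6 / 2 = 240.0 m

240.0 m


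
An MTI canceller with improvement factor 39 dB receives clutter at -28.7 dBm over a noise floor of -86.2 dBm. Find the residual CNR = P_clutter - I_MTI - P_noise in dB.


CNR = -28.7 - 39 - (-86.2) = 18.5 dB

18.5 dB


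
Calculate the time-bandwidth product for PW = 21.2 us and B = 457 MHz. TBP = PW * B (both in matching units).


TBP = 21.2 * 457 = 9688.4

9688.4


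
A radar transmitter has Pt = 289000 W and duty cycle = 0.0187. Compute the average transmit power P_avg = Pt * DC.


P_avg = 289000 * 0.0187 = 5404.3 W

5404.3 W


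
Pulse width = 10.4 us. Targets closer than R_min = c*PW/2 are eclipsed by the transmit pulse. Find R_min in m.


R_min = 3e8 * 10.4e-6 / 2 = 1560.0 m

1560.0 m


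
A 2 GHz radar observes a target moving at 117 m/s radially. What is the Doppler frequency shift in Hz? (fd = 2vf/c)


fd = 2 * 117 * 2000000000.0 / 3e8 = 1560.0 Hz

1560.0 Hz


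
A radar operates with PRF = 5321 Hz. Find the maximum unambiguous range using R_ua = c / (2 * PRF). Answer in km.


R_ua = 3e8 / (2 * 5321) = 28190.2 m = 28.2 km

28.2 km


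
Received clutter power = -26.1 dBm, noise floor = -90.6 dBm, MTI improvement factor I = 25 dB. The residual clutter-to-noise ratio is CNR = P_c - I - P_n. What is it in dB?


CNR = -26.1 - 25 - (-90.6) = 39.5 dB

39.5 dB


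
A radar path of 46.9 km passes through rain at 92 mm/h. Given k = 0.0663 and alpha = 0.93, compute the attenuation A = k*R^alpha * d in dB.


gamma = 0.0663 * 92^0.93 = 4.444636 dB/km
A = 4.444636 * 46.9 = 208.45 dB

208.45 dB


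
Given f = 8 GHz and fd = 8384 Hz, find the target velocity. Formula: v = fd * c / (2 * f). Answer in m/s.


v = 8384 * 3e8 / (2 * 8000000000.0) = 157.2 m/s

157.2 m/s


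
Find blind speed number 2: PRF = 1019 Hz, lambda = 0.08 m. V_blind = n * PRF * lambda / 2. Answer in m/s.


V_blind = 2 * 1019 * 0.08 / 2 = 81.5 m/s

81.5 m/s


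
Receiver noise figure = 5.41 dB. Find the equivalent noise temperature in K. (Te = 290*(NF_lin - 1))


NF_lin = 10^(5.41/10) = 3.475362
Te = 290 * (3.475362 - 1) = 717.9 K

717.9 K


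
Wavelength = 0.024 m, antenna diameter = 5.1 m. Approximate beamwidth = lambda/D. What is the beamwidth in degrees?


BW_rad = 0.024 / 5.1 = 0.004706
BW_deg = 0.27 degrees

0.27 degrees


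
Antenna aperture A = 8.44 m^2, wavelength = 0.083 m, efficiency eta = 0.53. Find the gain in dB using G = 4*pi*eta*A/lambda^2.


G_linear = 4*pi*0.53*8.44/0.083^2 = 8159.66
G_dB = 10*log10(8159.66) = 39.1 dB

39.1 dB


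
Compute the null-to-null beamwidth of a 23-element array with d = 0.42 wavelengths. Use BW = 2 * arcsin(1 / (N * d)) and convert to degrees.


1/(N*d) = 1/(23*0.42) = 0.10352
BW = 2*arcsin(0.10352) = 11.9 degrees

11.9 degrees


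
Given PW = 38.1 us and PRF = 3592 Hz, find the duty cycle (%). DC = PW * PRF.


DC = 38.1e-6 * 3592 * 100 = 13.69%

13.69%


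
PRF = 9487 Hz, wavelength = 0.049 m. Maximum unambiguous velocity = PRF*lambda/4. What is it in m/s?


V_ua = 9487 * 0.049 / 4 = 116.2 m/s

116.2 m/s


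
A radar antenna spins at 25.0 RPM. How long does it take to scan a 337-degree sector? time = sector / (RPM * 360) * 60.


t = 337 / (25.0 * 360) * 60 = 2.25 s

2.25 s


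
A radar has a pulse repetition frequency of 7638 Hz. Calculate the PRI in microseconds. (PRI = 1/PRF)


PRI = 1/7638 = 0.0001309243 s = 130.9 us

130.9 us


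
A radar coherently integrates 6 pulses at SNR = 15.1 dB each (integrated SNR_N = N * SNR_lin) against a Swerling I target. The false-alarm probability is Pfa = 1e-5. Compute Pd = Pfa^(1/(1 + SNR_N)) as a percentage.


SNR_lin = 10^(15.1/10) = 32.35937
SNR_N = 6 * 32.35937 = 194.15622
1/(1 + SNR_N) = 1/195.15622 = 0.0051241
Pd = (1e-5)^0.0051241 = 0.94271
Pd = 94.3%

94.3%


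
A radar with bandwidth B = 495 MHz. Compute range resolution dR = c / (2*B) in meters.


dR = 3e8 / (2 * 495000000.0) = 0.3 m

0.3 m


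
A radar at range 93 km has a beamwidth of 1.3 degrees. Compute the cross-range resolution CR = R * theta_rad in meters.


BW_rad = 0.02268928
CR = 93000 * 0.02268928 = 2110.1 m

2110.1 m


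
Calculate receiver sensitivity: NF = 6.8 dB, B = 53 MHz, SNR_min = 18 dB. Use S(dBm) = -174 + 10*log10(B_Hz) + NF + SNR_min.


10*log10(53000000.0) = 77.24
S = -174 + 77.24 + 6.8 + 18 = -72.0 dBm

-72.0 dBm


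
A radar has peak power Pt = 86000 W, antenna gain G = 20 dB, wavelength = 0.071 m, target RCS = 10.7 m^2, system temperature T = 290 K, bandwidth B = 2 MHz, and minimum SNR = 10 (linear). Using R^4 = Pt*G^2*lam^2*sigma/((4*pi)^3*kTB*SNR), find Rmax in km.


G_lin = 10^(20/10) = 100.0
R^4 = 86000 * 100.0^2 * 0.071^2 * 10.7 / ((4*pi)^3 * 1.38e-23 * 290 * 2000000.0 * 10)
R^4 = 2.92053e17 m^4
R_max = (2.92053e17)^(1/4) = 23246.9 m = 23.2 km

23.2 km


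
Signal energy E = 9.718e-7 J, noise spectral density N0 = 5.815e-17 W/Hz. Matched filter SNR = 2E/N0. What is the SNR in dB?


SNR_lin = 2 * 9.718e-7 / 5.815e-17 = 3.342e10
SNR_dB = 10*log10(3.342e10) = 105.2 dB

105.2 dB


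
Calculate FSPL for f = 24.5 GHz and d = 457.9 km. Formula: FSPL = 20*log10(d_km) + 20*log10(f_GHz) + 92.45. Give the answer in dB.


20*log10(457.9) = 53.22
20*log10(24.5) = 27.78
FSPL = 173.4 dB

173.4 dB


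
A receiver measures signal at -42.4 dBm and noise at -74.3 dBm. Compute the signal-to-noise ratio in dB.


SNR = -42.4 - (-74.3) = 31.9 dB

31.9 dB


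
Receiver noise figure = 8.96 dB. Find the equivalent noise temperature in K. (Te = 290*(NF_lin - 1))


NF_lin = 10^(8.96/10) = 7.870458
Te = 290 * (7.870458 - 1) = 1992.4 K

1992.4 K


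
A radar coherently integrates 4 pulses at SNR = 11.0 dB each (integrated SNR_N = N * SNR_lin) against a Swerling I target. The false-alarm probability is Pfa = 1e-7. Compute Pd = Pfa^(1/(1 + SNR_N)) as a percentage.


SNR_lin = 10^(11.0/10) = 12.58925
SNR_N = 4 * 12.58925 = 50.357
1/(1 + SNR_N) = 1/51.357 = 0.0194715
Pd = (1e-7)^0.0194715 = 0.73063
Pd = 73.1%

73.1%


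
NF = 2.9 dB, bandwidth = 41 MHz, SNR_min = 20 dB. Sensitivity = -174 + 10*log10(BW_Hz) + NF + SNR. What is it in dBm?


10*log10(41000000.0) = 76.13
S = -174 + 76.13 + 2.9 + 20 = -75.0 dBm

-75.0 dBm


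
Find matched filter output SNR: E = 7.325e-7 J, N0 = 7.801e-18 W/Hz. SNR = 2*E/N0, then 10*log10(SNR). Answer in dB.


SNR_lin = 2 * 7.325e-7 / 7.801e-18 = 1.878e11
SNR_dB = 10*log10(1.878e11) = 112.7 dB

112.7 dB


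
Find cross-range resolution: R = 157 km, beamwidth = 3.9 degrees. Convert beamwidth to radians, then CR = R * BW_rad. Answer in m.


BW_rad = 0.068067841
CR = 157000 * 0.068067841 = 10686.7 m

10686.7 m


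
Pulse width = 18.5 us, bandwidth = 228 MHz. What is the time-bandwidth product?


TBP = 18.5 * 228 = 4218.0

4218.0


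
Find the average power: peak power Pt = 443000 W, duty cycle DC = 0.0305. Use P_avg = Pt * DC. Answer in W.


P_avg = 443000 * 0.0305 = 13511.5 W

13511.5 W


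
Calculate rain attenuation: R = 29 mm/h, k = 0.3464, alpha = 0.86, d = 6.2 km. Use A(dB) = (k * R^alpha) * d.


gamma = 0.3464 * 29^0.86 = 6.269605 dB/km
A = 6.269605 * 6.2 = 38.87 dB

38.87 dB


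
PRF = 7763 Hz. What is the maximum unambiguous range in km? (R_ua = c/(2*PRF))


R_ua = 3e8 / (2 * 7763) = 19322.4 m = 19.3 km

19.3 km


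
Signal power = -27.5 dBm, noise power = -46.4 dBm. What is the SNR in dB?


SNR = -27.5 - (-46.4) = 18.9 dB

18.9 dB


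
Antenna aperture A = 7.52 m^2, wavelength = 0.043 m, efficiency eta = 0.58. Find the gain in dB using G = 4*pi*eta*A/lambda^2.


G_linear = 4*pi*0.58*7.52/0.043^2 = 29642.77
G_dB = 10*log10(29642.77) = 44.7 dB

44.7 dB


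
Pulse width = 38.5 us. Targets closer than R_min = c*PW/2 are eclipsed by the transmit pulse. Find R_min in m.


R_min = 3e8 * 38.5e-6 / 2 = 5775.0 m

5775.0 m


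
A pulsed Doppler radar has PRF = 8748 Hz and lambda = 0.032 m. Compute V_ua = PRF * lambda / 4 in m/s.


V_ua = 8748 * 0.032 / 4 = 70.0 m/s

70.0 m/s


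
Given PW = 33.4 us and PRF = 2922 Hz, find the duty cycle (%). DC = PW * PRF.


DC = 33.4e-6 * 2922 * 100 = 9.76%

9.76%


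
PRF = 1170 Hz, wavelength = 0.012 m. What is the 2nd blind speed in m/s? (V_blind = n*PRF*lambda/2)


V_blind = 2 * 1170 * 0.012 / 2 = 14.0 m/s

14.0 m/s


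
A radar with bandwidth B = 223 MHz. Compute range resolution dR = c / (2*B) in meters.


dR = 3e8 / (2 * 223000000.0) = 0.67 m

0.67 m


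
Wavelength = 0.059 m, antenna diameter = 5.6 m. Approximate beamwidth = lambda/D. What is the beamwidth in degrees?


BW_rad = 0.059 / 5.6 = 0.010536
BW_deg = 0.6 degrees

0.6 degrees


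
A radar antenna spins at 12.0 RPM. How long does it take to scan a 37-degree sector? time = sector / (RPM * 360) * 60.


t = 37 / (12.0 * 360) * 60 = 0.51 s

0.51 s


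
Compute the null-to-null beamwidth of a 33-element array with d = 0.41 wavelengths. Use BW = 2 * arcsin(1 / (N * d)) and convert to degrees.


1/(N*d) = 1/(33*0.41) = 0.07391
BW = 2*arcsin(0.07391) = 8.5 degrees

8.5 degrees


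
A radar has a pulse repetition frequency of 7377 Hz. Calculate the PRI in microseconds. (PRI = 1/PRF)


PRI = 1/7377 = 0.0001355565 s = 135.6 us

135.6 us


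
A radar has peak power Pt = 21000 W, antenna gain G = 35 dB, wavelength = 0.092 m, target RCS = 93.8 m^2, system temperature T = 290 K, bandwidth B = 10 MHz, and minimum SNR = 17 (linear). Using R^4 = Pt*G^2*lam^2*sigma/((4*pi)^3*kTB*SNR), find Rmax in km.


G_lin = 10^(35/10) = 3162.27766
R^4 = 21000 * 3162.27766^2 * 0.092^2 * 93.8 / ((4*pi)^3 * 1.38e-23 * 290 * 10000000.0 * 17)
R^4 = 1.23493e20 m^4
R_max = (1.23493e20)^(1/4) = 105417.0 m = 105.4 km

105.4 km


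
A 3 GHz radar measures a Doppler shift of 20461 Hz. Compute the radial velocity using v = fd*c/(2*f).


v = 20461 * 3e8 / (2 * 3000000000.0) = 1023.1 m/s

1023.1 m/s


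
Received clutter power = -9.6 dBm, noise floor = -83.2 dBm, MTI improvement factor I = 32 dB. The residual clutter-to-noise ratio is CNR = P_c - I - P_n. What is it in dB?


CNR = -9.6 - 32 - (-83.2) = 41.6 dB

41.6 dB


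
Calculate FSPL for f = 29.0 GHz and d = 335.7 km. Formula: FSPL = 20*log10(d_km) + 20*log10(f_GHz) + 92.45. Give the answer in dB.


20*log10(335.7) = 50.52
20*log10(29.0) = 29.25
FSPL = 172.2 dB

172.2 dB


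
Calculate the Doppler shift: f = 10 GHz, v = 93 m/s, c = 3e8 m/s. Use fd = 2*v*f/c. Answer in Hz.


fd = 2 * 93 * 10000000000.0 / 3e8 = 6200.0 Hz

6200.0 Hz


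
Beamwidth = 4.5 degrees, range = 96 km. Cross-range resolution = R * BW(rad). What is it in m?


BW_rad = 0.078539816
CR = 96000 * 0.078539816 = 7539.8 m

7539.8 m


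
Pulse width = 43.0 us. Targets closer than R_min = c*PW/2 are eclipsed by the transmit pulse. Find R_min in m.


R_min = 3e8 * 43.0e-6 / 2 = 6450.0 m

6450.0 m


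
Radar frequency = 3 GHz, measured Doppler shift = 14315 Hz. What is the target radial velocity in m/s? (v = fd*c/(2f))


v = 14315 * 3e8 / (2 * 3000000000.0) = 715.8 m/s

715.8 m/s


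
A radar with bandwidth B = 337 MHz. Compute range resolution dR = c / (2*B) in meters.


dR = 3e8 / (2 * 337000000.0) = 0.45 m

0.45 m


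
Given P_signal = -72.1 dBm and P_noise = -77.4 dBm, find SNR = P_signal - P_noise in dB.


SNR = -72.1 - (-77.4) = 5.3 dB

5.3 dB


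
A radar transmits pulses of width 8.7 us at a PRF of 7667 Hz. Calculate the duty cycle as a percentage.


DC = 8.7e-6 * 7667 * 100 = 6.67%

6.67%


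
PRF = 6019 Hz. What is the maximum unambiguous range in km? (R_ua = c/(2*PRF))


R_ua = 3e8 / (2 * 6019) = 24921.1 m = 24.9 km

24.9 km


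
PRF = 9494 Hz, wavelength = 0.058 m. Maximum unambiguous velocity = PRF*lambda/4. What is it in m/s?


V_ua = 9494 * 0.058 / 4 = 137.7 m/s

137.7 m/s


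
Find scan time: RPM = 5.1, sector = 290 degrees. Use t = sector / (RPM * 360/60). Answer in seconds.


t = 290 / (5.1 * 360) * 60 = 9.48 s

9.48 s


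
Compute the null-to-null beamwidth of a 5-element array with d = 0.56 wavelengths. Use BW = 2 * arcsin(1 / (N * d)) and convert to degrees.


1/(N*d) = 1/(5*0.56) = 0.357143
BW = 2*arcsin(0.357143) = 41.8 degrees

41.8 degrees


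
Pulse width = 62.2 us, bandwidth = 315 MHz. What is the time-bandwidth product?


TBP = 62.2 * 315 = 19593.0

19593.0


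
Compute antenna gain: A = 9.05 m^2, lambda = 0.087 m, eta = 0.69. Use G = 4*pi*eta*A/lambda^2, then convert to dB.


G_linear = 4*pi*0.69*9.05/0.087^2 = 10367.38
G_dB = 10*log10(10367.38) = 40.2 dB

40.2 dB


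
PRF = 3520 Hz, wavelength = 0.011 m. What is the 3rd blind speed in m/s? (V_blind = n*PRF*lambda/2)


V_blind = 3 * 3520 * 0.011 / 2 = 58.1 m/s

58.1 m/s


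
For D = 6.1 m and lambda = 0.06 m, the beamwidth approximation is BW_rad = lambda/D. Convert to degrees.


BW_rad = 0.06 / 6.1 = 0.009836
BW_deg = 0.56 degrees

0.56 degrees


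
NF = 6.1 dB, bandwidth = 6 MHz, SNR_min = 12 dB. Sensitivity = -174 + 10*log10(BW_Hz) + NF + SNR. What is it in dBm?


10*log10(6000000.0) = 67.78
S = -174 + 67.78 + 6.1 + 12 = -88.1 dBm

-88.1 dBm


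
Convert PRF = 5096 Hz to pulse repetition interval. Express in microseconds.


PRI = 1/5096 = 0.0001962323 s = 196.2 us

196.2 us


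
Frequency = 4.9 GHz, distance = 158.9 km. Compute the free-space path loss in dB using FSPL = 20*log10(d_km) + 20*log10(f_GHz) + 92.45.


20*log10(158.9) = 44.02
20*log10(4.9) = 13.8
FSPL = 150.3 dB

150.3 dB


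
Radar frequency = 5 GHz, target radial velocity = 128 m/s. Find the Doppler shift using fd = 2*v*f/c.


fd = 2 * 128 * 5000000000.0 / 3e8 = 4266.7 Hz

4266.7 Hz


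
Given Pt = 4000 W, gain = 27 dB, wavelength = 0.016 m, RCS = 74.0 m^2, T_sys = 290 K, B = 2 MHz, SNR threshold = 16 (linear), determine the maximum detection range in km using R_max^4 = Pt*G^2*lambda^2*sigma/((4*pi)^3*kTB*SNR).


G_lin = 10^(27/10) = 501.187234
R^4 = 4000 * 501.187234^2 * 0.016^2 * 74.0 / ((4*pi)^3 * 1.38e-23 * 290 * 2000000.0 * 16)
R^4 = 7.48988e16 m^4
R_max = (7.48988e16)^(1/4) = 16543.2 m = 16.5 km

16.5 km


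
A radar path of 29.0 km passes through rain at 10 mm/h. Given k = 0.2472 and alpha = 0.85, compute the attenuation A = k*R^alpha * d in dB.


gamma = 0.2472 * 10^0.85 = 1.750042 dB/km
A = 1.750042 * 29.0 = 50.75 dB

50.75 dB


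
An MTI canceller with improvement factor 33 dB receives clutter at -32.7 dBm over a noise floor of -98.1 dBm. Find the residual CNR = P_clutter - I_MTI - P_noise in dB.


CNR = -32.7 - 33 - (-98.1) = 32.4 dB

32.4 dB


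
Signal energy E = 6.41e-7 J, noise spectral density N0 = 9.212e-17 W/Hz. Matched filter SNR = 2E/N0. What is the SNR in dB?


SNR_lin = 2 * 6.41e-7 / 9.212e-17 = 1.392e10
SNR_dB = 10*log10(1.392e10) = 101.4 dB

101.4 dB


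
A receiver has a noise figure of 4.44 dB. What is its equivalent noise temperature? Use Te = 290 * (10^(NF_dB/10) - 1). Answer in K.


NF_lin = 10^(4.44/10) = 2.779713
Te = 290 * (2.779713 - 1) = 516.1 K

516.1 K


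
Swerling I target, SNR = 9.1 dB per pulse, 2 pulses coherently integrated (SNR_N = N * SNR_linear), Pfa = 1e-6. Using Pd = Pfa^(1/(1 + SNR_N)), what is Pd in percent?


SNR_lin = 10^(9.1/10) = 8.12831
SNR_N = 2 * 8.12831 = 16.25662
1/(1 + SNR_N) = 1/17.25662 = 0.0579488
Pd = (1e-6)^0.0579488 = 0.44906
Pd = 44.9%

44.9%


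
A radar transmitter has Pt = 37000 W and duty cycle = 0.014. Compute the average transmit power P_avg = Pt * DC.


P_avg = 37000 * 0.014 = 518.0 W

518.0 W


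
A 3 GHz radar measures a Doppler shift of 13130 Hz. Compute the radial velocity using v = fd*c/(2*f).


v = 13130 * 3e8 / (2 * 3000000000.0) = 656.5 m/s

656.5 m/s


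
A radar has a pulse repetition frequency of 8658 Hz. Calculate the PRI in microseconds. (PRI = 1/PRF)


PRI = 1/8658 = 0.0001155001 s = 115.5 us

115.5 us


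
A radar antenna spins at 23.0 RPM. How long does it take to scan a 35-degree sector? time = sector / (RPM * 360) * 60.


t = 35 / (23.0 * 360) * 60 = 0.25 s

0.25 s


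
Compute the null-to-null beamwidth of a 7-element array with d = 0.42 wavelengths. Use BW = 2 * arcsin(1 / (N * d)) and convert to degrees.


1/(N*d) = 1/(7*0.42) = 0.340136
BW = 2*arcsin(0.340136) = 39.8 degrees

39.8 degrees


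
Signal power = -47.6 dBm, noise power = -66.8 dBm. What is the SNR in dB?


SNR = -47.6 - (-66.8) = 19.2 dB

19.2 dB


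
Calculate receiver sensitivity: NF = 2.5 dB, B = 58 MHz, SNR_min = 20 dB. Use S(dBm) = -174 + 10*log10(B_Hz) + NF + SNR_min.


10*log10(58000000.0) = 77.63
S = -174 + 77.63 + 2.5 + 20 = -73.9 dBm

-73.9 dBm


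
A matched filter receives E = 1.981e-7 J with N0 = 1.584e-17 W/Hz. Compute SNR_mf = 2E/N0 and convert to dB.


SNR_lin = 2 * 1.981e-7 / 1.584e-17 = 2.501e10
SNR_dB = 10*log10(2.501e10) = 104.0 dB

104.0 dB


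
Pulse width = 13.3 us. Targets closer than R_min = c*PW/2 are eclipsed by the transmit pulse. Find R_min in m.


R_min = 3e8 * 13.3e-6 / 2 = 1995.0 m

1995.0 m


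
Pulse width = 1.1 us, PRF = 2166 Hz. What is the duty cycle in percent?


DC = 1.1e-6 * 2166 * 100 = 0.24%

0.24%


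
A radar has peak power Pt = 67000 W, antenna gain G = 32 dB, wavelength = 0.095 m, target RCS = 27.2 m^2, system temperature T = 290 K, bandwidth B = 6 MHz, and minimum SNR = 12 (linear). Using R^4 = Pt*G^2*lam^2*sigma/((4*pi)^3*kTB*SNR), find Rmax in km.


G_lin = 10^(32/10) = 1584.893192
R^4 = 67000 * 1584.893192^2 * 0.095^2 * 27.2 / ((4*pi)^3 * 1.38e-23 * 290 * 6000000.0 * 12)
R^4 = 7.22523e19 m^4
R_max = (7.22523e19)^(1/4) = 92196.2 m = 92.2 km

92.2 km


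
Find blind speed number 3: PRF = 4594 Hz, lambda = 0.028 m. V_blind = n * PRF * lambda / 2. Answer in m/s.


V_blind = 3 * 4594 * 0.028 / 2 = 192.9 m/s

192.9 m/s


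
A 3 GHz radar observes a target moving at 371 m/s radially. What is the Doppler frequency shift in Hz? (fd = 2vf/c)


fd = 2 * 371 * 3000000000.0 / 3e8 = 7420.0 Hz

7420.0 Hz


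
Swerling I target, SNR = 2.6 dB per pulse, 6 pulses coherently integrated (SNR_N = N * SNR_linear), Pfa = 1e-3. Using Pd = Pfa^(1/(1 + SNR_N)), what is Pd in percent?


SNR_lin = 10^(2.6/10) = 1.8197
SNR_N = 6 * 1.8197 = 10.9182
1/(1 + SNR_N) = 1/11.9182 = 0.0839053
Pd = (1e-3)^0.0839053 = 0.56012
Pd = 56.0%

56.0%


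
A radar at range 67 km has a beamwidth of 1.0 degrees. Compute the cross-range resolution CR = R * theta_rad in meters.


BW_rad = 0.017453293
CR = 67000 * 0.017453293 = 1169.4 m

1169.4 m


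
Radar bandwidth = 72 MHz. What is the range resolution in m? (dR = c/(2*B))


dR = 3e8 / (2 * 72000000.0) = 2.08 m

2.08 m


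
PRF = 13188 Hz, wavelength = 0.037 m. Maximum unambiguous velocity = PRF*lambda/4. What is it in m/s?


V_ua = 13188 * 0.037 / 4 = 122.0 m/s

122.0 m/s


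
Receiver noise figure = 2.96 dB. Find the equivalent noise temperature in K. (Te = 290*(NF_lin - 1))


NF_lin = 10^(2.96/10) = 1.97697
Te = 290 * (1.97697 - 1) = 283.3 K

283.3 K


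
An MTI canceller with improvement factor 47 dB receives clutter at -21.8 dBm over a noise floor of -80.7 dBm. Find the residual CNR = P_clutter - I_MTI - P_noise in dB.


CNR = -21.8 - 47 - (-80.7) = 11.9 dB

11.9 dB


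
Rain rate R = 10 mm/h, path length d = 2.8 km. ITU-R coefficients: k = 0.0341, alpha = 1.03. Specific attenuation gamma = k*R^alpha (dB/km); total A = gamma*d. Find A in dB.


gamma = 0.0341 * 10^1.03 = 0.365388 dB/km
A = 0.365388 * 2.8 = 1.02 dB

1.02 dB


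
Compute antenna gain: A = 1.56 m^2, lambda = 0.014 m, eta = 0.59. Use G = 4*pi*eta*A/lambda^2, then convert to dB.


G_linear = 4*pi*0.59*1.56/0.014^2 = 59010.65
G_dB = 10*log10(59010.65) = 47.7 dB

47.7 dB


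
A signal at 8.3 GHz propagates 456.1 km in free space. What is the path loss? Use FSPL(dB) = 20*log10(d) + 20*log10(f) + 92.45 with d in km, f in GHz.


20*log10(456.1) = 53.18
20*log10(8.3) = 18.38
FSPL = 164.0 dB

164.0 dB


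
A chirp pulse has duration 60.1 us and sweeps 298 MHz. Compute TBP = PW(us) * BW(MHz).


TBP = 60.1 * 298 = 17909.8

17909.8


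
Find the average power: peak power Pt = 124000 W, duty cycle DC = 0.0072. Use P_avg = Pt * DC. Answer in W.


P_avg = 124000 * 0.0072 = 892.8 W

892.8 W


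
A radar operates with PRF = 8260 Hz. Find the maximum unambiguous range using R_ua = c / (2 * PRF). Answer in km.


R_ua = 3e8 / (2 * 8260) = 18159.8 m = 18.2 km

18.2 km


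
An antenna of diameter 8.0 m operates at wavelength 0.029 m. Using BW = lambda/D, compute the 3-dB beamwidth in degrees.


BW_rad = 0.029 / 8.0 = 0.003625
BW_deg = 0.21 degrees

0.21 degrees


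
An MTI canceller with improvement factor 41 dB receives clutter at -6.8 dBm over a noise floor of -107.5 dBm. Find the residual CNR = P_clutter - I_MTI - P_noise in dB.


CNR = -6.8 - 41 - (-107.5) = 59.7 dB

59.7 dB


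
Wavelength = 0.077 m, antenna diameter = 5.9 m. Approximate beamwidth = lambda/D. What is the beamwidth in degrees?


BW_rad = 0.077 / 5.9 = 0.013051
BW_deg = 0.75 degrees

0.75 degrees


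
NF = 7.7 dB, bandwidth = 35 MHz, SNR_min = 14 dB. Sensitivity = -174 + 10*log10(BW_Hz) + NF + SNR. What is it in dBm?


10*log10(35000000.0) = 75.44
S = -174 + 75.44 + 7.7 + 14 = -76.9 dBm

-76.9 dBm


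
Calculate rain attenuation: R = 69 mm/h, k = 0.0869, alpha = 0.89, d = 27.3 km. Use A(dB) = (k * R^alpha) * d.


gamma = 0.0869 * 69^0.89 = 3.763531 dB/km
A = 3.763531 * 27.3 = 102.74 dB

102.74 dB


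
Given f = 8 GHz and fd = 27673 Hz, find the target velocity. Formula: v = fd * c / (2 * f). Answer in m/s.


v = 27673 * 3e8 / (2 * 8000000000.0) = 518.9 m/s

518.9 m/s


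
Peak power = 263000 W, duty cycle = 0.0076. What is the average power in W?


P_avg = 263000 * 0.0076 = 1998.8 W

1998.8 W


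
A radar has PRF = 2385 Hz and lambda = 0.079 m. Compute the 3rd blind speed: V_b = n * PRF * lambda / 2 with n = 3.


V_blind = 3 * 2385 * 0.079 / 2 = 282.6 m/s

282.6 m/s


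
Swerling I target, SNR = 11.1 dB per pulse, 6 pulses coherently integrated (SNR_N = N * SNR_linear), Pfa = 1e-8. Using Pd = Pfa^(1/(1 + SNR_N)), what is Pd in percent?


SNR_lin = 10^(11.1/10) = 12.8825
SNR_N = 6 * 12.8825 = 77.295
1/(1 + SNR_N) = 1/78.295 = 0.0127722
Pd = (1e-8)^0.0127722 = 0.79036
Pd = 79.0%

79.0%


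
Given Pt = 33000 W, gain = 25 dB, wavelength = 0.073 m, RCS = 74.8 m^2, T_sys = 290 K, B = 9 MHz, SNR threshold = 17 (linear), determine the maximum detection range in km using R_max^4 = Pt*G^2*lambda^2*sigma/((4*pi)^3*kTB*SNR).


G_lin = 10^(25/10) = 316.227766
R^4 = 33000 * 316.227766^2 * 0.073^2 * 74.8 / ((4*pi)^3 * 1.38e-23 * 290 * 9000000.0 * 17)
R^4 = 1.08259e18 m^4
R_max = (1.08259e18)^(1/4) = 32256.4 m = 32.3 km

32.3 km


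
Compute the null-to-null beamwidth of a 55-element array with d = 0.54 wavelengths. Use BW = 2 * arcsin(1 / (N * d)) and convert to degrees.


1/(N*d) = 1/(55*0.54) = 0.03367
BW = 2*arcsin(0.03367) = 3.9 degrees

3.9 degrees


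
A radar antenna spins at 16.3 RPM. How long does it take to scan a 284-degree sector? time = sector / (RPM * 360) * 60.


t = 284 / (16.3 * 360) * 60 = 2.9 s

2.9 s


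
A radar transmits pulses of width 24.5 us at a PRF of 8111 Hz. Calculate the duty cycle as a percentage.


DC = 24.5e-6 * 8111 * 100 = 19.87%

19.87%


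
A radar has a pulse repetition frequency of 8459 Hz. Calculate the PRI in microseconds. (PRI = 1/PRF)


PRI = 1/8459 = 0.0001182173 s = 118.2 us

118.2 us


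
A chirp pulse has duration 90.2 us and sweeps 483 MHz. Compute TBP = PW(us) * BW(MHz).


TBP = 90.2 * 483 = 43566.6

43566.6


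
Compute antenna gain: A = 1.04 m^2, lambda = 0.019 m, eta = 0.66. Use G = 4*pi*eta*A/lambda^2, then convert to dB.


G_linear = 4*pi*0.66*1.04/0.019^2 = 23893.51
G_dB = 10*log10(23893.51) = 43.8 dB

43.8 dB


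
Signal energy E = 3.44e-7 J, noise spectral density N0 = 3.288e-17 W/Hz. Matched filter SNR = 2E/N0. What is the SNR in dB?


SNR_lin = 2 * 3.44e-7 / 3.288e-17 = 2.092e10
SNR_dB = 10*log10(2.092e10) = 103.2 dB

103.2 dB


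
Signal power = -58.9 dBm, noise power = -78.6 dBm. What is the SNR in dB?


SNR = -58.9 - (-78.6) = 19.7 dB

19.7 dB


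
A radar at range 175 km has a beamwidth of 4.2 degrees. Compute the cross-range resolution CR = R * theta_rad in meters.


BW_rad = 0.073303829
CR = 175000 * 0.073303829 = 12828.2 m

12828.2 m


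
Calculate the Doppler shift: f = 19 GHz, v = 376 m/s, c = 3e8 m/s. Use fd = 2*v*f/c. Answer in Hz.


fd = 2 * 376 * 19000000000.0 / 3e8 = 47626.7 Hz

47626.7 Hz


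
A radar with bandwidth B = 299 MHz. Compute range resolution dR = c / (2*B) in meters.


dR = 3e8 / (2 * 299000000.0) = 0.5 m

0.5 m
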